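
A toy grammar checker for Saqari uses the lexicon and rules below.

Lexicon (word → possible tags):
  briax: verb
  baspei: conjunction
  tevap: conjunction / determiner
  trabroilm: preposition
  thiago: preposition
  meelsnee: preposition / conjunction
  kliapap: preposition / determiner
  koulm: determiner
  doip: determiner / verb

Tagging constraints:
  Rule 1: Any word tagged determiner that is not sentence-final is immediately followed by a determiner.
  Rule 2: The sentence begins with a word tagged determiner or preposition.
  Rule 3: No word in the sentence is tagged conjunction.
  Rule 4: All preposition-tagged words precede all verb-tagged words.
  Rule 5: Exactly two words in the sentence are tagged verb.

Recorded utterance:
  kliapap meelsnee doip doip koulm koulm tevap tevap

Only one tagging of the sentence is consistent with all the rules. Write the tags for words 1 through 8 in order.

Candidates per position — 1:kliapap {preposition,determiner}; 2:meelsnee {preposition,conjunction}; 3:doip {determiner,verb}; 4:doip {determiner,verb}; 5:koulm {determiner}; 6:koulm {determiner}; 7:tevap {conjunction,determiner}; 8:tevap {conjunction,determiner}.
At position 1, choosing determiner makes rule 1 impossible to satisfy; hence preposition.
At position 2, choosing conjunction makes rule 3 impossible to satisfy; hence preposition.
At position 3, choosing determiner makes rule 5 impossible to satisfy; hence verb.
At position 4, choosing determiner makes rule 5 impossible to satisfy; hence verb.
At position 7, choosing conjunction makes rule 1 impossible to satisfy; hence determiner.
At position 8, choosing conjunction makes rule 1 impossible to satisfy; hence determiner.
The only consistent sequence is: preposition preposition verb verb determiner determiner determiner determiner.
Check: rule 1 ✓; rule 2 ✓; rule 3 ✓; rule 4 ✓; rule 5 ✓.

preposition preposition verb verb determiner determiner determiner determiner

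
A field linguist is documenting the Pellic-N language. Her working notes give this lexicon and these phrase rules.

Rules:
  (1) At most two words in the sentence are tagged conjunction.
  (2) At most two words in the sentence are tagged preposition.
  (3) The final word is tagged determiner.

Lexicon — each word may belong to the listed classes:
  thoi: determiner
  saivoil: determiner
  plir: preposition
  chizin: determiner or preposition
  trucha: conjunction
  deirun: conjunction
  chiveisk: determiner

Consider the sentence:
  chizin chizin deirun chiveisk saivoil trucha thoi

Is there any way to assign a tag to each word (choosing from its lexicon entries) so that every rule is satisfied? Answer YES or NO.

YES

Candidates per position — 1:chizin {determiner,preposition}; 2:chizin {determiner,preposition}; 3:deirun {conjunction}; 4:chiveisk {determiner}; 5:saivoil {determiner}; 6:trucha {conjunction}; 7:thoi {determiner}.
One satisfying assignment: determiner preposition conjunction determiner determiner conjunction determiner.
Rule-by-rule: rule 1 ok; rule 2 ok; rule 3 ok.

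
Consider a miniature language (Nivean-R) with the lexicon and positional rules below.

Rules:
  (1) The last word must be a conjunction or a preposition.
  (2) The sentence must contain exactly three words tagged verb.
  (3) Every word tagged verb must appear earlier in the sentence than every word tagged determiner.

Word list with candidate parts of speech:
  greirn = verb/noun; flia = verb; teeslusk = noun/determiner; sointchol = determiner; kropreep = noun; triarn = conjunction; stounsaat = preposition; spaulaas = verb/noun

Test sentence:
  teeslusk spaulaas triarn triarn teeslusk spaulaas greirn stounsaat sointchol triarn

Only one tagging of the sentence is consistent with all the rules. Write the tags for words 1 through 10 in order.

noun verb conjunction conjunction noun verb verb preposition determiner conjunction

Candidates per position — 1:teeslusk {noun,determiner}; 2:spaulaas {verb,noun}; 3:triarn {conjunction}; 4:triarn {conjunction}; 5:teeslusk {noun,determiner}; 6:spaulaas {verb,noun}; 7:greirn {verb,noun}; 8:stounsaat {preposition}; 9:sointchol {determiner}; 10:triarn {conjunction}.
If word 2 were noun, no tagging could satisfy rule 2; so word 2 is verb.
If word 6 were noun, no tagging could satisfy rule 2; so word 6 is verb.
If word 7 were noun, no tagging could satisfy rule 2; so word 7 is verb.
If word 1 were determiner, no tagging could satisfy rule 3; so word 1 is noun.
If word 5 were determiner, no tagging could satisfy rule 3; so word 5 is noun.
The only consistent sequence is: noun verb conjunction conjunction noun verb verb preposition determiner conjunction.
Checking: rule 1 holds; rule 2 holds; rule 3 holds.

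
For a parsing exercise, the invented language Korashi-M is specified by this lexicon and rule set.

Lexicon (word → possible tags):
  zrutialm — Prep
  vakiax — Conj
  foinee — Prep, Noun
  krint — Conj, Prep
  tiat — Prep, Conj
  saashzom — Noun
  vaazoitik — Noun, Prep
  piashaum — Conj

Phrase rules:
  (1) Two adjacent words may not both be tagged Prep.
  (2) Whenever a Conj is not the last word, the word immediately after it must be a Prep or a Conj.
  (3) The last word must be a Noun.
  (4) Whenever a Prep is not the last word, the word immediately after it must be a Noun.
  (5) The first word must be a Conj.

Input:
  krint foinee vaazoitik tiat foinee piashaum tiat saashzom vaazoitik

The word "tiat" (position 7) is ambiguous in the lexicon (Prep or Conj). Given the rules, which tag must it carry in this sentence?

Prep

Candidates per position — 1:krint {Conj,Prep}; 2:foinee {Prep,Noun}; 3:vaazoitik {Noun,Prep}; 4:tiat {Prep,Conj}; 5:foinee {Prep,Noun}; 6:piashaum {Conj}; 7:tiat {Prep,Conj}; 8:saashzom {Noun}; 9:vaazoitik {Noun,Prep}.
Position 1: Prep is ruled out by rule 5; that leaves Conj.
Position 2: Noun is ruled out by rule 2; that leaves Prep.
Position 3: Prep is ruled out by rule 1; that leaves Noun.
Position 5: Prep is ruled out by rule 4; that leaves Noun.
Position 7: Conj is ruled out by rule 2; that leaves Prep.
Position 9: Prep is ruled out by rule 3; that leaves Noun.
Position 4: Conj is ruled out by rule 2; that leaves Prep.
That leaves exactly one tagging: Conj Prep Noun Prep Noun Conj Prep Noun Noun.
Rule-by-rule: rule 1 ✓; rule 2 ✓; rule 3 ✓; rule 4 ✓; rule 5 ✓.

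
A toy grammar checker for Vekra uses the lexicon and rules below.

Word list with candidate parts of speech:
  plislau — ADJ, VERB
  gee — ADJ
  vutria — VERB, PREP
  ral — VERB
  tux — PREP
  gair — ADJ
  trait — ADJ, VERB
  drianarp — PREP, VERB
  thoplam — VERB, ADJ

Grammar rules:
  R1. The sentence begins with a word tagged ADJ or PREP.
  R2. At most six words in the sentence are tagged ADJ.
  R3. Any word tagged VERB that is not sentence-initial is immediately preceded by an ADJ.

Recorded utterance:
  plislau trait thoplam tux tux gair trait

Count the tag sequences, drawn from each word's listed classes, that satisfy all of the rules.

6

Candidates per position — 1:plislau {ADJ,VERB}; 2:trait {ADJ,VERB}; 3:thoplam {VERB,ADJ}; 4:tux {PREP}; 5:tux {PREP}; 6:gair {ADJ}; 7:trait {ADJ,VERB}.
There are 16 candidate sequences in total.
Checking each against the rules leaves 6 sequences.
Count = 6.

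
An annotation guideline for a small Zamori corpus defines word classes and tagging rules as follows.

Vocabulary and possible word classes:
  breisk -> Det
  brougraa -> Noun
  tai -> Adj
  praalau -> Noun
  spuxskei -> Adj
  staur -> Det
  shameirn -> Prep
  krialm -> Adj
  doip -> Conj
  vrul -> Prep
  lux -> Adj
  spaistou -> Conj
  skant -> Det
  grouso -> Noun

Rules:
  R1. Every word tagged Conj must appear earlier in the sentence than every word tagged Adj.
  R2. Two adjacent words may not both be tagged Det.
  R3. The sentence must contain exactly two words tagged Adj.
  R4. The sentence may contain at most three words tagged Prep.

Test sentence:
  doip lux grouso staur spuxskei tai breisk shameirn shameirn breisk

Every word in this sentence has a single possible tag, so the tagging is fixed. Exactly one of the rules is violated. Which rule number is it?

3

Fixed tagging: Conj Adj Noun Det Adj Adj Det Prep Prep Det.
Checking each rule: R1 ok, R2 ok, R3 fails, R4 ok.
Only rule 3 fails.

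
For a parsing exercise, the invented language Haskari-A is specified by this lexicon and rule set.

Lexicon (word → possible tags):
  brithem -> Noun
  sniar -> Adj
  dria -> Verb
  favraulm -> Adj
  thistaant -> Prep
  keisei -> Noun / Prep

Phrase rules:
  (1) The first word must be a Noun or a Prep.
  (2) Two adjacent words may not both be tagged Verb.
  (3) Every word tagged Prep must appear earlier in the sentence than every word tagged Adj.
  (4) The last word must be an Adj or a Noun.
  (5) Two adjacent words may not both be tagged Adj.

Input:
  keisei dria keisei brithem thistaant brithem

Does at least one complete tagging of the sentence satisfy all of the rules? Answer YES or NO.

YES

Candidates per position — 1:keisei {Noun,Prep}; 2:dria {Verb}; 3:keisei {Noun,Prep}; 4:brithem {Noun}; 5:thistaant {Prep}; 6:brithem {Noun}.
One satisfying assignment: Prep Verb Prep Noun Prep Noun.
Checking: rule 1 ok; rule 2 ok; rule 3 ok; rule 4 ok; rule 5 ok.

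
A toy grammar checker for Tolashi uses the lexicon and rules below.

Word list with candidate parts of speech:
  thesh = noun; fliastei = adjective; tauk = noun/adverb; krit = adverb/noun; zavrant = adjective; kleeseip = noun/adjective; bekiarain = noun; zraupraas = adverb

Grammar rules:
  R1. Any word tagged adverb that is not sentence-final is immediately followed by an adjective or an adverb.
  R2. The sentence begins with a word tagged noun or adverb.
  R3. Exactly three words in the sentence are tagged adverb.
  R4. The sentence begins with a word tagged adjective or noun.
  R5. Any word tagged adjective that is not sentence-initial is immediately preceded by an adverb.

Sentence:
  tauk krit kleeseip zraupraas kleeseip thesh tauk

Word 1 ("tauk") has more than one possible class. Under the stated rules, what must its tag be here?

Candidates per position — 1:tauk {noun,adverb}; 2:krit {adverb,noun}; 3:kleeseip {noun,adjective}; 4:zraupraas {adverb}; 5:kleeseip {noun,adjective}; 6:thesh {noun}; 7:tauk {noun,adverb}.
If word 1 were adverb, no tagging could satisfy rule 4; so word 1 is noun.
If word 2 were noun, no tagging could satisfy rule 3; so word 2 is adverb.
If word 3 were noun, no tagging could satisfy rule 1; so word 3 is adjective.
If word 5 were noun, no tagging could satisfy rule 1; so word 5 is adjective.
If word 7 were noun, no tagging could satisfy rule 3; so word 7 is adverb.
The only consistent sequence is: noun adverb adjective adverb adjective noun adverb.
Check: rule 1 ok; rule 2 ok; rule 3 ok; rule 4 ok; rule 5 ok.

noun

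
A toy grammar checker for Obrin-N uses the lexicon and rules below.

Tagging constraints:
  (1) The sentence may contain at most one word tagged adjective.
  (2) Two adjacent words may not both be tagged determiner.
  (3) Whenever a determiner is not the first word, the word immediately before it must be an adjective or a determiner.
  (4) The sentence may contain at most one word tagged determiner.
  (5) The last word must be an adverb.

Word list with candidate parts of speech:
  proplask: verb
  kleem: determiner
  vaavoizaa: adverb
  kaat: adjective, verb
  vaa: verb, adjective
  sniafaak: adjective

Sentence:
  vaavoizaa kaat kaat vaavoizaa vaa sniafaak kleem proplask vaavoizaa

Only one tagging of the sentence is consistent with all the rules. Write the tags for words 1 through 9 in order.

Candidates per position — 1:vaavoizaa {adverb}; 2:kaat {adjective,verb}; 3:kaat {adjective,verb}; 4:vaavoizaa {adverb}; 5:vaa {verb,adjective}; 6:sniafaak {adjective}; 7:kleem {determiner}; 8:proplask {verb}; 9:vaavoizaa {adverb}.
At position 2, choosing adjective makes rule 1 impossible to satisfy; hence verb.
At position 3, choosing adjective makes rule 1 impossible to satisfy; hence verb.
At position 5, choosing adjective makes rule 1 impossible to satisfy; hence verb.
So the tagging must be: adverb verb verb adverb verb adjective determiner verb adverb.
Verifying each rule — rule 1 ✓; rule 2 ✓; rule 3 ✓; rule 4 ✓; rule 5 ✓.

adverb verb verb adverb verb adjective determiner verb adverb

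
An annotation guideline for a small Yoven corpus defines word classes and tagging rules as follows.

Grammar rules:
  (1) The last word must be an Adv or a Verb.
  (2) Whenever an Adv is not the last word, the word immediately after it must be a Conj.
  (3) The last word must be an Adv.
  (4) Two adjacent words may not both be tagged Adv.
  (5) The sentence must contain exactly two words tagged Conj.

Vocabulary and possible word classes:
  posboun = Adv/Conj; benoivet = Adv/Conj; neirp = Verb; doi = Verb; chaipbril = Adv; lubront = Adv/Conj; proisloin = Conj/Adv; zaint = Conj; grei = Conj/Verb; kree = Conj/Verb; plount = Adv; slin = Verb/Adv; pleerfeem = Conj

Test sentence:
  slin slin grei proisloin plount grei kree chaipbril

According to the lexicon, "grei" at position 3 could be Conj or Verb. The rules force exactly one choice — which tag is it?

Verb

Candidates per position — 1:slin {Verb,Adv}; 2:slin {Verb,Adv}; 3:grei {Conj,Verb}; 4:proisloin {Conj,Adv}; 5:plount {Adv}; 6:grei {Conj,Verb}; 7:kree {Conj,Verb}; 8:chaipbril {Adv}.
Position 1: Adv is ruled out by rule 2; that leaves Verb.
Position 4: Adv is ruled out by rule 2; that leaves Conj.
Position 6: Verb is ruled out by rule 2; that leaves Conj.
Position 7: Conj is ruled out by rule 5; that leaves Verb.
Position 3: Conj is ruled out by rule 5; that leaves Verb.
Position 2: Adv is ruled out by rule 2; that leaves Verb.
So the tagging must be: Verb Verb Verb Conj Adv Conj Verb Adv.
Check: rule 1 ✓; rule 2 ✓; rule 3 ✓; rule 4 ✓; rule 5 ✓.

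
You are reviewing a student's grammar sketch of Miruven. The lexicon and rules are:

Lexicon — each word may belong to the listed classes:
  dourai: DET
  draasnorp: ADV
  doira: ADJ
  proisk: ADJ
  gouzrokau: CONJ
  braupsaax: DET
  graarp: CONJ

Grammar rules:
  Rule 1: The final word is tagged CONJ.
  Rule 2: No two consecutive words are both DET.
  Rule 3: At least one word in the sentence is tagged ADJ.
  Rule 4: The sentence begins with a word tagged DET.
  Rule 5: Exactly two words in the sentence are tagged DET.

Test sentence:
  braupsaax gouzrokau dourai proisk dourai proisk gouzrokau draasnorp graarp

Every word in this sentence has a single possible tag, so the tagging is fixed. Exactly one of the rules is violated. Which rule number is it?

5

Fixed tagging: DET CONJ DET ADJ DET ADJ CONJ ADV CONJ.
Applying the rules: R1 pass, R2 pass, R3 pass, R4 pass, R5 fail.
Only rule 5 fails.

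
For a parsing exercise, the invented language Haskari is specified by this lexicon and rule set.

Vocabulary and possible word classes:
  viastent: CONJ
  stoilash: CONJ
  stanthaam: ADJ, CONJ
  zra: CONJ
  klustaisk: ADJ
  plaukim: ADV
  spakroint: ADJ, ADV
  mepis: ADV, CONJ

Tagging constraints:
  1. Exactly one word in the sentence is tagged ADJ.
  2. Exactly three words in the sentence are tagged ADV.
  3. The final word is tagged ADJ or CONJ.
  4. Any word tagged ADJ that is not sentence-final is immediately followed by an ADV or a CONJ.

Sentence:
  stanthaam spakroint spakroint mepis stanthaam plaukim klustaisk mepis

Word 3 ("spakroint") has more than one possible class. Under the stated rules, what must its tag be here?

ADV

Candidates per position — 1:stanthaam {ADJ,CONJ}; 2:spakroint {ADJ,ADV}; 3:spakroint {ADJ,ADV}; 4:mepis {ADV,CONJ}; 5:stanthaam {ADJ,CONJ}; 6:plaukim {ADV}; 7:klustaisk {ADJ}; 8:mepis {ADV,CONJ}.
If word 1 were ADJ, no tagging could satisfy rule 1; so word 1 is CONJ.
If word 2 were ADJ, no tagging could satisfy rule 1; so word 2 is ADV.
If word 3 were ADJ, no tagging could satisfy rule 1; so word 3 is ADV.
If word 4 were ADV, no tagging could satisfy rule 2; so word 4 is CONJ.
If word 5 were ADJ, no tagging could satisfy rule 1; so word 5 is CONJ.
If word 8 were ADV, no tagging could satisfy rule 2; so word 8 is CONJ.
That leaves exactly one tagging: CONJ ADV ADV CONJ CONJ ADV ADJ CONJ.
Rule-by-rule: rule 1 satisfied; rule 2 satisfied; rule 3 satisfied; rule 4 satisfied.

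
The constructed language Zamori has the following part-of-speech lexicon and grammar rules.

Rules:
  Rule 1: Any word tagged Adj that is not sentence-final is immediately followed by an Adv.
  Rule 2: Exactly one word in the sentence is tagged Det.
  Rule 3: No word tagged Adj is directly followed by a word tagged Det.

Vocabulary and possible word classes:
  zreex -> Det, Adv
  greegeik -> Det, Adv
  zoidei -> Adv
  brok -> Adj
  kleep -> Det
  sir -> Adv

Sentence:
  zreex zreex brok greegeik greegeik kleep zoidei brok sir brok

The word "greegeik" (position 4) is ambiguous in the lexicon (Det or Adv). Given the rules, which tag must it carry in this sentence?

Adv

Candidates per position — 1:zreex {Det,Adv}; 2:zreex {Det,Adv}; 3:brok {Adj}; 4:greegeik {Det,Adv}; 5:greegeik {Det,Adv}; 6:kleep {Det}; 7:zoidei {Adv}; 8:brok {Adj}; 9:sir {Adv}; 10:brok {Adj}.
Position 1: Det is ruled out by rule 2; that leaves Adv.
Position 2: Det is ruled out by rule 2; that leaves Adv.
Position 4: Det is ruled out by rule 1; that leaves Adv.
Position 5: Det is ruled out by rule 2; that leaves Adv.
The only consistent sequence is: Adv Adv Adj Adv Adv Det Adv Adj Adv Adj.
Rule-by-rule: rule 1 satisfied; rule 2 satisfied; rule 3 satisfied.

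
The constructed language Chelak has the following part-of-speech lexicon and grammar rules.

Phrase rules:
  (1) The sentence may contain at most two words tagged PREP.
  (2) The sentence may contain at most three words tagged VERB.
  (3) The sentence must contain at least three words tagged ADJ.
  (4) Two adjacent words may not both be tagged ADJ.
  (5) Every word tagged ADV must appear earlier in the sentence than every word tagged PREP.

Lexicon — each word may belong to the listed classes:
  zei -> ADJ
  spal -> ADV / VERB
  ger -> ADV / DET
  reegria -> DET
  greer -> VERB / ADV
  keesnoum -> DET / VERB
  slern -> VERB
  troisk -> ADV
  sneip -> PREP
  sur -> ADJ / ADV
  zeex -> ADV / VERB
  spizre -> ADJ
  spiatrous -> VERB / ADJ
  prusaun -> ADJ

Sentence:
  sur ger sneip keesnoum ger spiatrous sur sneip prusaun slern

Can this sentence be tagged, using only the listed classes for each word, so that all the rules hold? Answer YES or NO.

Candidates per position — 1:sur {ADJ,ADV}; 2:ger {ADV,DET}; 3:sneip {PREP}; 4:keesnoum {DET,VERB}; 5:ger {ADV,DET}; 6:spiatrous {VERB,ADJ}; 7:sur {ADJ,ADV}; 8:sneip {PREP}; 9:prusaun {ADJ}; 10:slern {VERB}.
One satisfying assignment: ADJ DET PREP VERB DET VERB ADJ PREP ADJ VERB.
Check: rule 1 holds; rule 2 holds; rule 3 holds; rule 4 holds; rule 5 holds.

YES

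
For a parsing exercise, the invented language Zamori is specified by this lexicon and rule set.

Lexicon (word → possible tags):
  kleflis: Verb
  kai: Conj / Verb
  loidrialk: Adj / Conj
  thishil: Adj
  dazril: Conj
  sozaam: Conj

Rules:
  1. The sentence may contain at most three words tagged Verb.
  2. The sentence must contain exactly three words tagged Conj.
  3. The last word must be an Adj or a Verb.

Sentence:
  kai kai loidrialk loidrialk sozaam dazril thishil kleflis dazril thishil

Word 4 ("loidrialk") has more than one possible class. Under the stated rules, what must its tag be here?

Candidates per position — 1:kai {Conj,Verb}; 2:kai {Conj,Verb}; 3:loidrialk {Adj,Conj}; 4:loidrialk {Adj,Conj}; 5:sozaam {Conj}; 6:dazril {Conj}; 7:thishil {Adj}; 8:kleflis {Verb}; 9:dazril {Conj}; 10:thishil {Adj}.
At position 1, choosing Conj makes rule 2 impossible to satisfy; hence Verb.
At position 2, choosing Conj makes rule 2 impossible to satisfy; hence Verb.
At position 3, choosing Conj makes rule 2 impossible to satisfy; hence Adj.
At position 4, choosing Conj makes rule 2 impossible to satisfy; hence Adj.
That leaves exactly one tagging: Verb Verb Adj Adj Conj Conj Adj Verb Conj Adj.
Checking: rule 1 satisfied; rule 2 satisfied; rule 3 satisfied.

Adj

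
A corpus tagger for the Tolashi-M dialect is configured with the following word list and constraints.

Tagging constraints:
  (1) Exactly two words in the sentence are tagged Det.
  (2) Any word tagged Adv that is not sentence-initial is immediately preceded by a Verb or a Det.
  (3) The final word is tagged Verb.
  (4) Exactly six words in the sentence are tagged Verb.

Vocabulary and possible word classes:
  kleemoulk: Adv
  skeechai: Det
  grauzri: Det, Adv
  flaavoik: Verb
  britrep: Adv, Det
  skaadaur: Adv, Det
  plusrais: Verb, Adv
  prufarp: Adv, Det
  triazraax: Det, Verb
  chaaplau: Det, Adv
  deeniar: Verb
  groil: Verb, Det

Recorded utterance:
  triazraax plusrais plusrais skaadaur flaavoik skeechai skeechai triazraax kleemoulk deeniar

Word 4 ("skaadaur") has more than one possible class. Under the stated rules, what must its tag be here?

Candidates per position — 1:triazraax {Det,Verb}; 2:plusrais {Verb,Adv}; 3:plusrais {Verb,Adv}; 4:skaadaur {Adv,Det}; 5:flaavoik {Verb}; 6:skeechai {Det}; 7:skeechai {Det}; 8:triazraax {Det,Verb}; 9:kleemoulk {Adv}; 10:deeniar {Verb}.
At position 1, choosing Det makes rule 1 impossible to satisfy; hence Verb.
At position 2, choosing Adv makes rule 4 impossible to satisfy; hence Verb.
At position 3, choosing Adv makes rule 4 impossible to satisfy; hence Verb.
At position 4, choosing Det makes rule 1 impossible to satisfy; hence Adv.
At position 8, choosing Det makes rule 1 impossible to satisfy; hence Verb.
So the tagging must be: Verb Verb Verb Adv Verb Det Det Verb Adv Verb.
Checking: rule 1 ok; rule 2 ok; rule 3 ok; rule 4 ok.

Adv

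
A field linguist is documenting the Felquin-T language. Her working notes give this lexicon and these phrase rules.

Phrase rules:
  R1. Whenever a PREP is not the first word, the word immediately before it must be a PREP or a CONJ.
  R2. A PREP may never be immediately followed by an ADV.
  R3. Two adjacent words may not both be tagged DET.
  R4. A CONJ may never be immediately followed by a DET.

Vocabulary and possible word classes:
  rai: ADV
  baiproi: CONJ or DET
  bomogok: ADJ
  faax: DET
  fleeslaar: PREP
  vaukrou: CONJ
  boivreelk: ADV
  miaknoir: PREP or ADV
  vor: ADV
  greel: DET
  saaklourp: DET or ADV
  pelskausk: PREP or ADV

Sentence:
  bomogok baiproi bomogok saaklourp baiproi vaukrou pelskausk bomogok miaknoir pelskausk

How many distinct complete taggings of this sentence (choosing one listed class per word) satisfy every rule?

Candidates per position — 1:bomogok {ADJ}; 2:baiproi {CONJ,DET}; 3:bomogok {ADJ}; 4:saaklourp {DET,ADV}; 5:baiproi {CONJ,DET}; 6:vaukrou {CONJ}; 7:pelskausk {PREP,ADV}; 8:bomogok {ADJ}; 9:miaknoir {PREP,ADV}; 10:pelskausk {PREP,ADV}.
There are 64 candidate sequences in total.
Checking each against the rules leaves 12 sequences.
Count = 12.

12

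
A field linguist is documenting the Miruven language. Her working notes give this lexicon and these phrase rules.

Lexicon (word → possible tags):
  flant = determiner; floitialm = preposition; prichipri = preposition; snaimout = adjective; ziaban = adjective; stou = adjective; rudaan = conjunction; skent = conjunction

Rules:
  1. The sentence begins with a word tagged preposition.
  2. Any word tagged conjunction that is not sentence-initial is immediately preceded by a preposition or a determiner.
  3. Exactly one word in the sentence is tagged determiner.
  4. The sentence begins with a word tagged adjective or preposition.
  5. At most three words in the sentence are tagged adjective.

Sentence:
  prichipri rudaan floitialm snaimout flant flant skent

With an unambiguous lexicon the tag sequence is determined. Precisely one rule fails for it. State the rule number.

Fixed tagging: preposition conjunction preposition adjective determiner determiner conjunction.
Checking each rule: R1 ✓, R2 ✓, R3 ✗, R4 ✓, R5 ✓.
Only rule 3 fails.

3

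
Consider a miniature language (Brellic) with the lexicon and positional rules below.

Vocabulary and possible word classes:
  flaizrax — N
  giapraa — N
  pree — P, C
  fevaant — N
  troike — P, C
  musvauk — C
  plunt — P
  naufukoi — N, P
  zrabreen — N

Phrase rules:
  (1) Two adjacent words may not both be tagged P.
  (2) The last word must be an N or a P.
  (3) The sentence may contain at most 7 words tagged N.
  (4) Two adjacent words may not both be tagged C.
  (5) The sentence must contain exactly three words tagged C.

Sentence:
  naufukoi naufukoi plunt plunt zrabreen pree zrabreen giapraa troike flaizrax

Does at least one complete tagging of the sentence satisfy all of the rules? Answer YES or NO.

Candidates per position — 1:naufukoi {N,P}; 2:naufukoi {N,P}; 3:plunt {P}; 4:plunt {P}; 5:zrabreen {N}; 6:pree {P,C}; 7:zrabreen {N}; 8:giapraa {N}; 9:troike {P,C}; 10:flaizrax {N}.
Rule 1 cannot be satisfied by any choice of tags from the lexicon.
So there is no consistent tagging.

NO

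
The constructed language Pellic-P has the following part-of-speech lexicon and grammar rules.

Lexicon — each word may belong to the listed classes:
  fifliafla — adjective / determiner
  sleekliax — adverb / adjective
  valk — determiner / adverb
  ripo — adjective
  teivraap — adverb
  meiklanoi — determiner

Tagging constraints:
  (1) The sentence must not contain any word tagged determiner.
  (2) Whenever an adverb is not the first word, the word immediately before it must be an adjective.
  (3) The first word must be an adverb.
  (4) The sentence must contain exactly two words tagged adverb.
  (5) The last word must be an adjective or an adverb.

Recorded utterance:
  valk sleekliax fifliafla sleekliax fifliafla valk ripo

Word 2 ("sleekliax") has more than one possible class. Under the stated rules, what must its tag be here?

Candidates per position — 1:valk {determiner,adverb}; 2:sleekliax {adverb,adjective}; 3:fifliafla {adjective,determiner}; 4:sleekliax {adverb,adjective}; 5:fifliafla {adjective,determiner}; 6:valk {determiner,adverb}; 7:ripo {adjective}.
Word 1 cannot be determiner — rule 1 would then fail for every completion. It is adverb.
Word 2 cannot be adverb — rule 2 would then fail for every completion. It is adjective.
Word 3 cannot be determiner — rule 1 would then fail for every completion. It is adjective.
Word 5 cannot be determiner — rule 1 would then fail for every completion. It is adjective.
Word 6 cannot be determiner — rule 1 would then fail for every completion. It is adverb.
Word 4 cannot be adverb — rule 4 would then fail for every completion. It is adjective.
The unique satisfying tagging is: adverb adjective adjective adjective adjective adverb adjective.
Check: rule 1 ok; rule 2 ok; rule 3 ok; rule 4 ok; rule 5 ok.

adjective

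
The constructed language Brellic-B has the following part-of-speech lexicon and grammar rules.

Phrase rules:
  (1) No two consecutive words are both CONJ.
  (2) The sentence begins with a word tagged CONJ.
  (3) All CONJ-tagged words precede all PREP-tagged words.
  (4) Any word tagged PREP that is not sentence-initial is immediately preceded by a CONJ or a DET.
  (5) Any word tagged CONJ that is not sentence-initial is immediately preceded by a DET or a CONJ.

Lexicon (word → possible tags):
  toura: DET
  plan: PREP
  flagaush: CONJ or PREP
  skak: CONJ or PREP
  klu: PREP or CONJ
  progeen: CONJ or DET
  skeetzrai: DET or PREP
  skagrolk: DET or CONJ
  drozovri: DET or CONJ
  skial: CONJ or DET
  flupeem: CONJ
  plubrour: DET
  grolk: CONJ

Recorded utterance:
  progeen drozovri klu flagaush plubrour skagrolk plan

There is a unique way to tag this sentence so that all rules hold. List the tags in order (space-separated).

CONJ DET CONJ PREP DET DET PREP

Candidates per position — 1:progeen {CONJ,DET}; 2:drozovri {DET,CONJ}; 3:klu {PREP,CONJ}; 4:flagaush {CONJ,PREP}; 5:plubrour {DET}; 6:skagrolk {DET,CONJ}; 7:plan {PREP}.
If word 1 were DET, no tagging could satisfy rule 2; so word 1 is CONJ.
If word 2 were CONJ, no tagging could satisfy rule 1; so word 2 is DET.
The remaining ambiguous positions (3, 4, 6) are resolved jointly — only one combination satisfies every rule.
The only consistent sequence is: CONJ DET CONJ PREP DET DET PREP.
Rule-by-rule: rule 1 ✓; rule 2 ✓; rule 3 ✓; rule 4 ✓; rule 5 ✓.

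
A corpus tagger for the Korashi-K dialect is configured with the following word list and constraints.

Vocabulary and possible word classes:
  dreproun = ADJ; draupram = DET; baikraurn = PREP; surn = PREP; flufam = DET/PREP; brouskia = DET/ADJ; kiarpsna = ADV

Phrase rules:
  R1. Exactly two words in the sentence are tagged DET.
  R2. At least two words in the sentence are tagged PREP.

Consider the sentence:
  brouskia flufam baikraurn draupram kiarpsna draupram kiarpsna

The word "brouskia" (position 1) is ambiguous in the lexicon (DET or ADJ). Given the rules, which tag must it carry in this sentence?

Candidates per position — 1:brouskia {DET,ADJ}; 2:flufam {DET,PREP}; 3:baikraurn {PREP}; 4:draupram {DET}; 5:kiarpsna {ADV}; 6:draupram {DET}; 7:kiarpsna {ADV}.
If word 1 were DET, no tagging could satisfy rule 1; so word 1 is ADJ.
If word 2 were DET, no tagging could satisfy rule 1; so word 2 is PREP.
The unique satisfying tagging is: ADJ PREP PREP DET ADV DET ADV.
Rule-by-rule: rule 1 ok; rule 2 ok.

ADJ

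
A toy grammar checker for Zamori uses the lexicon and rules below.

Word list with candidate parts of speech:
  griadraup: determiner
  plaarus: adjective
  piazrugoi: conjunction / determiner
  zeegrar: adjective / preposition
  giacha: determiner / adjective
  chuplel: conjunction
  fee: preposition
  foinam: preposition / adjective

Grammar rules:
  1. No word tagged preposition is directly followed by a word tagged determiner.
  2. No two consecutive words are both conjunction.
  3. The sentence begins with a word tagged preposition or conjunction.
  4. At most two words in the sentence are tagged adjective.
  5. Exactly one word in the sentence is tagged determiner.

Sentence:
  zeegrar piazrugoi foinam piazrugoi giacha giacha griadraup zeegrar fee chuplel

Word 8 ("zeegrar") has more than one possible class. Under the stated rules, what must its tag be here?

preposition

Candidates per position — 1:zeegrar {adjective,preposition}; 2:piazrugoi {conjunction,determiner}; 3:foinam {preposition,adjective}; 4:piazrugoi {conjunction,determiner}; 5:giacha {determiner,adjective}; 6:giacha {determiner,adjective}; 7:griadraup {determiner}; 8:zeegrar {adjective,preposition}; 9:fee {preposition}; 10:chuplel {conjunction}.
If word 1 were adjective, no tagging could satisfy rule 3; so word 1 is preposition.
If word 2 were determiner, no tagging could satisfy rule 1; so word 2 is conjunction.
If word 4 were determiner, no tagging could satisfy rule 5; so word 4 is conjunction.
If word 5 were determiner, no tagging could satisfy rule 5; so word 5 is adjective.
If word 6 were determiner, no tagging could satisfy rule 5; so word 6 is adjective.
If word 8 were adjective, no tagging could satisfy rule 4; so word 8 is preposition.
If word 3 were adjective, no tagging could satisfy rule 4; so word 3 is preposition.
The unique satisfying tagging is: preposition conjunction preposition conjunction adjective adjective determiner preposition preposition conjunction.
Verifying each rule — rule 1 ok; rule 2 ok; rule 3 ok; rule 4 ok; rule 5 ok.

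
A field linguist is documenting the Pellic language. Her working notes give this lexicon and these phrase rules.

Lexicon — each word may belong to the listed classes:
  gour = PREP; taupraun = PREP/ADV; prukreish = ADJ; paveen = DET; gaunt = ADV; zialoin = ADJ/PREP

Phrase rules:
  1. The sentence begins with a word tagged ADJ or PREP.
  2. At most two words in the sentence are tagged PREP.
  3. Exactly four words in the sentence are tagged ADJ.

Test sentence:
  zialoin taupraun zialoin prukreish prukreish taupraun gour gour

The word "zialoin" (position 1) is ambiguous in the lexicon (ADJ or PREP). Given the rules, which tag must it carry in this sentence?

Candidates per position — 1:zialoin {ADJ,PREP}; 2:taupraun {PREP,ADV}; 3:zialoin {ADJ,PREP}; 4:prukreish {ADJ}; 5:prukreish {ADJ}; 6:taupraun {PREP,ADV}; 7:gour {PREP}; 8:gour {PREP}.
If word 1 were PREP, no tagging could satisfy rule 2; so word 1 is ADJ.
If word 2 were PREP, no tagging could satisfy rule 2; so word 2 is ADV.
If word 3 were PREP, no tagging could satisfy rule 2; so word 3 is ADJ.
If word 6 were PREP, no tagging could satisfy rule 2; so word 6 is ADV.
That leaves exactly one tagging: ADJ ADV ADJ ADJ ADJ ADV PREP PREP.
Rule-by-rule: rule 1 ok; rule 2 ok; rule 3 ok.

ADJ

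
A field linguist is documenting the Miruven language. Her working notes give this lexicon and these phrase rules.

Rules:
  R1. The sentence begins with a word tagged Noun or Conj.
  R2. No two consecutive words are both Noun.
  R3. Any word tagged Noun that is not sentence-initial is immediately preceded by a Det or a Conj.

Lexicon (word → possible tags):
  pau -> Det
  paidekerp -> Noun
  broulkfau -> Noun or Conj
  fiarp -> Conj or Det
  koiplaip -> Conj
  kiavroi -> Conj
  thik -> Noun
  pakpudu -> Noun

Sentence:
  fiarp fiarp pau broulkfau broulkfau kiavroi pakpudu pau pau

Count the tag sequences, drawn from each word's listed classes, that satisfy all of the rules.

Candidates per position — 1:fiarp {Conj,Det}; 2:fiarp {Conj,Det}; 3:pau {Det}; 4:broulkfau {Noun,Conj}; 5:broulkfau {Noun,Conj}; 6:kiavroi {Conj}; 7:pakpudu {Noun}; 8:pau {Det}; 9:pau {Det}.
There are 16 candidate sequences in total.
Checking each against the rules leaves 6 sequences.
Count = 6.

6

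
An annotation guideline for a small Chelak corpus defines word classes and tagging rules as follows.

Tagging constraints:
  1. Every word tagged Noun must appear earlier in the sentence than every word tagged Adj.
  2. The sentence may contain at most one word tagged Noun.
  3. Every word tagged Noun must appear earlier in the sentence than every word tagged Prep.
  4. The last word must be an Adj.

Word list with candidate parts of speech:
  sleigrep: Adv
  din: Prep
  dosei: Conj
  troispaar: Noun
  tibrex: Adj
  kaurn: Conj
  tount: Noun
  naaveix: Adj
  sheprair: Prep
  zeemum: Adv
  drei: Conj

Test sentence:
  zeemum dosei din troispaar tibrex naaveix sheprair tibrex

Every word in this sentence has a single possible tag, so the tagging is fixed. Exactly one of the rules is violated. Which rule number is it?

Fixed tagging: Adv Conj Prep Noun Adj Adj Prep Adj.
Checking each rule: R1 ok, R2 ok, R3 fails, R4 ok.
Only rule 3 fails.

3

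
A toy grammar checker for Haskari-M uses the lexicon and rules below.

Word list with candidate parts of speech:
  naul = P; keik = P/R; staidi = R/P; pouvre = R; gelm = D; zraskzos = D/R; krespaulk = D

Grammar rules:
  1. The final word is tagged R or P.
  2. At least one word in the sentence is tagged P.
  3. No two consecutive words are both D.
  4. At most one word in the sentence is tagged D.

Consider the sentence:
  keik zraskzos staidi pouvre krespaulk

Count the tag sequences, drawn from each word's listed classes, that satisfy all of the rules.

0

Candidates per position — 1:keik {P,R}; 2:zraskzos {D,R}; 3:staidi {R,P}; 4:pouvre {R}; 5:krespaulk {D}.
There are 8 candidate sequences in total.
Rule 1 cannot be satisfied by any choice of tags from the lexicon.
So there is no consistent tagging.
Count = 0.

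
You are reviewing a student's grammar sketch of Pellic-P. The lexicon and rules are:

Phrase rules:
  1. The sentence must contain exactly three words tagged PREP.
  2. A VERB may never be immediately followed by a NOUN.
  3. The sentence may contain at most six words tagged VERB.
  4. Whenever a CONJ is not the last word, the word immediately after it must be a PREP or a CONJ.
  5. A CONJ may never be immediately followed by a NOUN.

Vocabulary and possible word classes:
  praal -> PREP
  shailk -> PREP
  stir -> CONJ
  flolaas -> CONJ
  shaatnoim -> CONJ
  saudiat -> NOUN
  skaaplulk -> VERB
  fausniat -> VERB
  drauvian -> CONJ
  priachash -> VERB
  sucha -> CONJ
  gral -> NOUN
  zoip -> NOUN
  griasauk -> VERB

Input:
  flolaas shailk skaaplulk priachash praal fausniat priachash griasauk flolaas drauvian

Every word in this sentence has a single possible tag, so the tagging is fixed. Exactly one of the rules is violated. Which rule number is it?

1

Fixed tagging: CONJ PREP VERB VERB PREP VERB VERB VERB CONJ CONJ.
Applying the rules: R1 fails, R2 ok, R3 ok, R4 ok, R5 ok.
Only rule 1 fails.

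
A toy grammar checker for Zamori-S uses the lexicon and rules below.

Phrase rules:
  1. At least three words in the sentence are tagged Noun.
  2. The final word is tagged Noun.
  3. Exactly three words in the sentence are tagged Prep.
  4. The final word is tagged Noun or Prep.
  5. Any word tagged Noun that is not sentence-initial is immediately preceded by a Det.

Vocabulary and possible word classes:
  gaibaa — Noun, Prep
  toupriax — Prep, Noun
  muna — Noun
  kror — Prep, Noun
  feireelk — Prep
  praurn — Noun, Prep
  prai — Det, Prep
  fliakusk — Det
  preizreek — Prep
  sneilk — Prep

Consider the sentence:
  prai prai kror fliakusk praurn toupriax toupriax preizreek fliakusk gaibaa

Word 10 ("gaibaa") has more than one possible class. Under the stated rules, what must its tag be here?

Candidates per position — 1:prai {Det,Prep}; 2:prai {Det,Prep}; 3:kror {Prep,Noun}; 4:fliakusk {Det}; 5:praurn {Noun,Prep}; 6:toupriax {Prep,Noun}; 7:toupriax {Prep,Noun}; 8:preizreek {Prep}; 9:fliakusk {Det}; 10:gaibaa {Noun,Prep}.
Position 6: tagging it Noun would leave rule 5 unsatisfiable, so it must be Prep.
Position 7: tagging it Noun would leave rule 5 unsatisfiable, so it must be Prep.
Position 10: tagging it Prep would leave rule 1 unsatisfiable, so it must be Noun.
Position 1: tagging it Prep would leave rule 3 unsatisfiable, so it must be Det.
Position 2: tagging it Prep would leave rule 3 unsatisfiable, so it must be Det.
Position 3: tagging it Prep would leave rule 1 unsatisfiable, so it must be Noun.
Position 5: tagging it Prep would leave rule 1 unsatisfiable, so it must be Noun.
The only consistent sequence is: Det Det Noun Det Noun Prep Prep Prep Det Noun.
Verifying each rule — rule 1 satisfied; rule 2 satisfied; rule 3 satisfied; rule 4 satisfied; rule 5 satisfied.

Noun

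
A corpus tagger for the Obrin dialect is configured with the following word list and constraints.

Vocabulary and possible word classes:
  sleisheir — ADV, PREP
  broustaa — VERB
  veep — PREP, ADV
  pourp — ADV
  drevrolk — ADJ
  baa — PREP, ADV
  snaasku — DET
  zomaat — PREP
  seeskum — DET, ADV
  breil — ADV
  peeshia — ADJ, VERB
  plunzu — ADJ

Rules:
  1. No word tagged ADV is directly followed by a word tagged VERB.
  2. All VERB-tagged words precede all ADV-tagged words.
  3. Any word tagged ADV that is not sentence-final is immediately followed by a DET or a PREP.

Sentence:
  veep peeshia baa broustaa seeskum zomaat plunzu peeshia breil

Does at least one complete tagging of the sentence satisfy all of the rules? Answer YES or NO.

YES

Candidates per position — 1:veep {PREP,ADV}; 2:peeshia {ADJ,VERB}; 3:baa {PREP,ADV}; 4:broustaa {VERB}; 5:seeskum {DET,ADV}; 6:zomaat {PREP}; 7:plunzu {ADJ}; 8:peeshia {ADJ,VERB}; 9:breil {ADV}.
One satisfying assignment: PREP ADJ PREP VERB ADV PREP ADJ ADJ ADV.
Rule-by-rule: rule 1 satisfied; rule 2 satisfied; rule 3 satisfied.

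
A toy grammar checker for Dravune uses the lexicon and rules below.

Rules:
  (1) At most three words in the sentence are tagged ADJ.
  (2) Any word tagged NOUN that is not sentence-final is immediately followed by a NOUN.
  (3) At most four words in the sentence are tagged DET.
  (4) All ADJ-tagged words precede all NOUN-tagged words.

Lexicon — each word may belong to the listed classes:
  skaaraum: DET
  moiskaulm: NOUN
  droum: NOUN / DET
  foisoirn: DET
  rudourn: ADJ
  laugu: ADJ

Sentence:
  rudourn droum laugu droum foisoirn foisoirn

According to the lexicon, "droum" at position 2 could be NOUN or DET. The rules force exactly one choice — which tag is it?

Candidates per position — 1:rudourn {ADJ}; 2:droum {NOUN,DET}; 3:laugu {ADJ}; 4:droum {NOUN,DET}; 5:foisoirn {DET}; 6:foisoirn {DET}.
If word 2 were NOUN, no tagging could satisfy rule 2; so word 2 is DET.
If word 4 were NOUN, no tagging could satisfy rule 2; so word 4 is DET.
The only consistent sequence is: ADJ DET ADJ DET DET DET.
Checking: rule 1 satisfied; rule 2 satisfied; rule 3 satisfied; rule 4 satisfied.

DET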